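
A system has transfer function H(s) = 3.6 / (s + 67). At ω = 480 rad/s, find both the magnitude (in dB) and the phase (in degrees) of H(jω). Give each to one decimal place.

|H| = -42.6 dB, ∠H = -82.1°

|j480 + 67| = √(480² + 67²) = 484.7
|H(j480)| = 3.6 / 484.7 = 0.007428
20 log₁₀(0.007428) = -42.58 dB
∠(j480 + 67) = arctan(480/67) = 82.05°
∠H(j480) = −82.05° = -82.05°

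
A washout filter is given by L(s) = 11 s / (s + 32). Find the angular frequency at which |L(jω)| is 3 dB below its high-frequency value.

32 rad/sec

For a single-pole high-pass, the −3 dB point is at the pole: ω = 32 rad/sec.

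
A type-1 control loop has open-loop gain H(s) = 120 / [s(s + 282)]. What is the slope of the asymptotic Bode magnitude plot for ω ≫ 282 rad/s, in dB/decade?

With 0 zeros and 2 poles, the high-frequency asymptotic slope is 20 × (0 − 2) = -40 dB/decade.

-40 dB/decade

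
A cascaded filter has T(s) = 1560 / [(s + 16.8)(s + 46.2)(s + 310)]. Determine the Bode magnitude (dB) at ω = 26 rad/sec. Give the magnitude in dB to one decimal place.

|j26 + 16.8| = √(26² + 16.8²) = 30.96
|j26 + 46.2| = √(26² + 46.2²) = 53.01
|j26 + 310| = √(26² + 310²) = 311.1
|T(j26)| = 1560 / (30.96 × 53.01 × 311.1) = 0.0030557
20 log₁₀(0.0030557) = -50.30 dB

-50.3 dB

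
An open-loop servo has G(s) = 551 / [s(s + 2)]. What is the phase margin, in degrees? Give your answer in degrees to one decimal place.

Gain crossover: |G(jω)| = 1 at ω ≈ 23.4 rad/s.
∠G(j23.4) = −90° − arctan(23.4/2) ≈ -175.12°
PM = 180° + (-175.12°) = 4.88°

4.9°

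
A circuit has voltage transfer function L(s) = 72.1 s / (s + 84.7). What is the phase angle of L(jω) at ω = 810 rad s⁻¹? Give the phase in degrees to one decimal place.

∠(j810) = 90.00°
∠(j810 + 84.7) = arctan(810/84.7) = 84.03°
∠L(j810) = 90.00° − 84.03° = 5.97°

6.0 deg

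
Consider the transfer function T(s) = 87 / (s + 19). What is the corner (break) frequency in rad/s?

19 rad/s

The single real pole at s = −19 gives a corner at ω = 19 rad/s.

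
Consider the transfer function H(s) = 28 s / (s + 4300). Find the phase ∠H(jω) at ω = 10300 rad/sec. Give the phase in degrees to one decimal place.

∠(j10300) = 90.00°
∠(j10300 + 4300) = arctan(10300/4300) = 67.34°
∠H(j10300) = 90.00° − 67.34° = 22.66°

22.7°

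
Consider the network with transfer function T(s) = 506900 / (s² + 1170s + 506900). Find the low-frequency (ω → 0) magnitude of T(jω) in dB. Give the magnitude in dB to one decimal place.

0.0 dB

T(0) = 506900 / 506900 = 1
20 log₁₀(1) = 0.00 dB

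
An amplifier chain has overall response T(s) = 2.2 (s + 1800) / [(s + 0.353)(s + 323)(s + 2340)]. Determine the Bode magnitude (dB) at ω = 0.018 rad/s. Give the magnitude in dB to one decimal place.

-36.6 dB

|j0.018 + 1800| = √(0.018² + 1800²) = 1800
|j0.018 + 0.353| = √(0.018² + 0.353²) = 0.3535
|j0.018 + 323| = √(0.018² + 323²) = 323
|j0.018 + 2340| = √(0.018² + 2340²) = 2340
|T(j0.018)| = 2.2 × 1800 / (0.3535 × 323 × 2340) = 0.014823
20 log₁₀(0.014823) = -36.58 dB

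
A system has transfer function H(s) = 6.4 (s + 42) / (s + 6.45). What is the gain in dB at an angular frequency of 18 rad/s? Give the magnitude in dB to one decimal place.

23.7 dB

|j18 + 42| = √(18² + 42²) = 45.69
|j18 + 6.45| = √(18² + 6.45²) = 19.12
|H(j18)| = 6.4 × 45.69 / 19.12 = 15.295
20 log₁₀(15.295) = 23.69 dB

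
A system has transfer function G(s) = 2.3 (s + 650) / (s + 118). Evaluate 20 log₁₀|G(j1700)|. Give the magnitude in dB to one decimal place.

7.8 dB

|j1700 + 650| = √(1700² + 650²) = 1820
|j1700 + 118| = √(1700² + 118²) = 1704
|G(j1700)| = 2.3 × 1820 / 1704 = 2.4565
20 log₁₀(2.4565) = 7.81 dB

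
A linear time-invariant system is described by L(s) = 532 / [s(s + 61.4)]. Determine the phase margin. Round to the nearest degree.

Gain crossover: |L(jω)| = 1 at ω ≈ 8.58 rad/sec.
∠L(j8.58) = −90° − arctan(8.58/61.4) ≈ -97.96°
PM = 180° + (-97.96°) = 82.04°

82°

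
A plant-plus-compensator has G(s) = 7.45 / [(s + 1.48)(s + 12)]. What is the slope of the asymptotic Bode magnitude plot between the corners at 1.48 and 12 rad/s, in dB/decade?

-20 dB/decade

In this band the factors already past their corner are: pole at 1.48; net slope = -20 dB/decade.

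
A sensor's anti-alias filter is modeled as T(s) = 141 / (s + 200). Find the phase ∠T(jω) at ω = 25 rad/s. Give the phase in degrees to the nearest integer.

-7°

∠(j25 + 200) = arctan(25/200) = 7.13°
∠T(j25) = −7.13° = -7.13°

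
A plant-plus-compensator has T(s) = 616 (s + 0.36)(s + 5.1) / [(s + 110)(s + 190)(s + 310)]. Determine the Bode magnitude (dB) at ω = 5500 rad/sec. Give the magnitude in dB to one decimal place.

-19.0 dB

|j5500 + 0.36| = √(5500² + 0.36²) = 5500
|j5500 + 5.1| = √(5500² + 5.1²) = 5500
|j5500 + 110| = √(5500² + 110²) = 5501
|j5500 + 190| = √(5500² + 190²) = 5503
|j5500 + 310| = √(5500² + 310²) = 5509
|T(j5500)| = 616 × 5500 × 5500 / (5501 × 5503 × 5509) = 0.11173
20 log₁₀(0.11173) = -19.04 dB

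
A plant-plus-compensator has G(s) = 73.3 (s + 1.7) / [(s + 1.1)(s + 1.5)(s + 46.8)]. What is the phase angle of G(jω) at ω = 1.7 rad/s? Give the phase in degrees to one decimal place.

-62.8°

∠(j1.7 + 1.7) = arctan(1.7/1.7) = 45.00°
∠(j1.7 + 1.1) = arctan(1.7/1.1) = 57.09°
∠(j1.7 + 1.5) = arctan(1.7/1.5) = 48.58°
∠(j1.7 + 46.8) = arctan(1.7/46.8) = 2.08°
∠G(j1.7) = 45.00° − (57.09° + 48.58° + 2.08°) = -62.75°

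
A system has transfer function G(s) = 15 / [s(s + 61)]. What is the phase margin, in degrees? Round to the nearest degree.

Gain crossover: |G(jω)| = 1 at ω ≈ 0.246 rad/s.
∠G(j0.246) = −90° − arctan(0.246/61) ≈ -90.23°
PM = 180° + (-90.23°) = 89.77°

90°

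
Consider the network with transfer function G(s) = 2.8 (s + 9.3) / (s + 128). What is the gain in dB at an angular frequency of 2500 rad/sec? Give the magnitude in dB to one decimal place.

|j2500 + 9.3| = √(2500² + 9.3²) = 2500
|j2500 + 128| = √(2500² + 128²) = 2503
|G(j2500)| = 2.8 × 2500 / 2503 = 2.7964
20 log₁₀(2.7964) = 8.93 dB

8.9 dB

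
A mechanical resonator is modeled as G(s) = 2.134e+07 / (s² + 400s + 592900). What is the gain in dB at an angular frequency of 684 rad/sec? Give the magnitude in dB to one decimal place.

|(j684)² + 400(j684) + 592900| = |1.2504e+05 + j2.736e+05| = 3.008e+05
|G(j684)| = 2.134e+07 / 3.008e+05 = 70.939
20 log₁₀(70.939) = 37.02 dB

37.0 dB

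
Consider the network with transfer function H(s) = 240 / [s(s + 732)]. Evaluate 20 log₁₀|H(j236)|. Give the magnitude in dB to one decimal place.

|j236 + 732| = √(236² + 732²) = 769.1
|j236| = 236
|H(j236)| = 240 / (769.1 × 236) = 0.0013223
20 log₁₀(0.0013223) = -57.57 dB

-57.6 dB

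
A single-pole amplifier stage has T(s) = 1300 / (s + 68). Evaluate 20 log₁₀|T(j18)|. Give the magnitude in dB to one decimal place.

|j18 + 68| = √(18² + 68²) = 70.34
|T(j18)| = 1300 / 70.34 = 18.481
20 log₁₀(18.481) = 25.33 dB

25.3 dB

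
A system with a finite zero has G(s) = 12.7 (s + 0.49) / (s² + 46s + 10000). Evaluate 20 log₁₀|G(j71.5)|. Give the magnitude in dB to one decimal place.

|j71.5 + 0.49| = √(71.5² + 0.49²) = 71.5
|(j71.5)² + 46(j71.5) + 10000| = |4887.8 + j3289| = 5891
|G(j71.5)| = 12.7 × 71.5 / 5891 = 0.15414
20 log₁₀(0.15414) = -16.24 dB

-16.2 dB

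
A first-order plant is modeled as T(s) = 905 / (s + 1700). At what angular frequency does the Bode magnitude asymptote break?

The single real pole at s = −1700 gives a corner at ω = 1700 rad/s.

1700 rad/s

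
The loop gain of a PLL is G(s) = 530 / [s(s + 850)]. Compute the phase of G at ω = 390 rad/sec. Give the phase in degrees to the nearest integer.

∠(j390 + 850) = arctan(390/850) = 24.65°
∠(j390) = 90.00°
∠G(j390) = − (24.65° + 90.00°) = -114.65°

-115°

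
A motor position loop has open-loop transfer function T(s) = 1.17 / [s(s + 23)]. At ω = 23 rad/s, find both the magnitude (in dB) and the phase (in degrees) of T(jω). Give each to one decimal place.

|T| = -56.1 dB, ∠T = -135.0°

|j23 + 23| = √(23² + 23²) = 32.53
|j23| = 23
|T(j23)| = 1.17 / (32.53 × 23) = 0.0015639
20 log₁₀(0.0015639) = -56.12 dB
∠(j23 + 23) = arctan(23/23) = 45.00°
∠(j23) = 90.00°
∠T(j23) = − (45.00° + 90.00°) = -135.00°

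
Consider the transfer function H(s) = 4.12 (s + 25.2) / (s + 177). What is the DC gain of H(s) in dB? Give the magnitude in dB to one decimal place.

H(0) = 4.12 × 25.2 / 177 = 0.58658
20 log₁₀(0.58658) = -4.63 dB

-4.6 dB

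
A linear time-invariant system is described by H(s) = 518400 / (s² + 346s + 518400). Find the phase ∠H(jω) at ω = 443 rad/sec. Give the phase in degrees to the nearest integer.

-25°

∠[(j443)² + 346(j443) + 518400] = ∠[3.2215e+05 + j1.5328e+05] = 25.44°
∠H(j443) = −25.44° = -25.44°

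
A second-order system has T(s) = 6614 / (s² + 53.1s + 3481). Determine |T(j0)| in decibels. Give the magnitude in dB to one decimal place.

T(0) = 6614 / 3481 = 1.9
20 log₁₀(1.9) = 5.58 dB

5.6 dB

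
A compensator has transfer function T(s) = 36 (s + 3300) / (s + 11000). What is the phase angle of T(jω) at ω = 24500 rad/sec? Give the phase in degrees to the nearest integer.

17°

∠(j24500 + 3300) = arctan(24500/3300) = 82.33°
∠(j24500 + 11000) = arctan(24500/11000) = 65.82°
∠T(j24500) = 82.33° − 65.82° = 16.51°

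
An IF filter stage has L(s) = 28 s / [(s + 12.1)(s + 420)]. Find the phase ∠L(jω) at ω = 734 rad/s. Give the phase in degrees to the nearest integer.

∠(j734) = 90.00°
∠(j734 + 12.1) = arctan(734/12.1) = 89.06°
∠(j734 + 420) = arctan(734/420) = 60.22°
∠L(j734) = 90.00° − (89.06° + 60.22°) = -59.28°

-59°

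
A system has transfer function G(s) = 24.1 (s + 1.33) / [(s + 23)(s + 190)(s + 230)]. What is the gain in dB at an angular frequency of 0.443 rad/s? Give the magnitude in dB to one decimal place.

|j0.443 + 1.33| = √(0.443² + 1.33²) = 1.402
|j0.443 + 23| = √(0.443² + 23²) = 23
|j0.443 + 190| = √(0.443² + 190²) = 190
|j0.443 + 230| = √(0.443² + 230²) = 230
|G(j0.443)| = 24.1 × 1.402 / (23 × 190 × 230) = 3.3606e-05
20 log₁₀(3.3606e-05) = -89.47 dB

-89.5 dB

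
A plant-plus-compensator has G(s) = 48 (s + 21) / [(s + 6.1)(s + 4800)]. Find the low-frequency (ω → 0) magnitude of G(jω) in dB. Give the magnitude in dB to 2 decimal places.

G(0) = 48 × 21 / (6.1 × 4800) = 0.034426
20 log₁₀(0.034426) = -29.262 dB

-29.26 dB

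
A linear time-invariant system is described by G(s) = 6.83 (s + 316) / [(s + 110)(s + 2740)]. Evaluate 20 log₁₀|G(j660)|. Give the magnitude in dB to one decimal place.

|j660 + 316| = √(660² + 316²) = 731.7
|j660 + 110| = √(660² + 110²) = 669.1
|j660 + 2740| = √(660² + 2740²) = 2818
|G(j660)| = 6.83 × 731.7 / (669.1 × 2818) = 0.0026503
20 log₁₀(0.0026503) = -51.53 dB

-51.5 dB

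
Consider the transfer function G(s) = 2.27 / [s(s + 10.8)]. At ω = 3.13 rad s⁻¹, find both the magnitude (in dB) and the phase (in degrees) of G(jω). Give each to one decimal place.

|j3.13 + 10.8| = √(3.13² + 10.8²) = 11.24
|j3.13| = 3.13
|G(j3.13)| = 2.27 / (11.24 × 3.13) = 0.064498
20 log₁₀(0.064498) = -23.81 dB
∠(j3.13 + 10.8) = arctan(3.13/10.8) = 16.16°
∠(j3.13) = 90.00°
∠G(j3.13) = − (16.16° + 90.00°) = -106.16°

|G| = -23.8 dB, ∠G = -106.2°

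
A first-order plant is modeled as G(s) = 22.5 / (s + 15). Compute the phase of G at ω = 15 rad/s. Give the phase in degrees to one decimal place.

∠(j15 + 15) = arctan(15/15) = 45.00°
∠G(j15) = −45.00° = -45.00°

-45.0°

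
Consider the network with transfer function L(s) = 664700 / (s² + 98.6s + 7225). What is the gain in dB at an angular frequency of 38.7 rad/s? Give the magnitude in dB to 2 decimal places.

|(j38.7)² + 98.6(j38.7) + 7225| = |5727.3 + j3815.8| = 6882
|L(j38.7)| = 664700 / 6882 = 96.585
20 log₁₀(96.585) = 39.698 dB

39.70 dB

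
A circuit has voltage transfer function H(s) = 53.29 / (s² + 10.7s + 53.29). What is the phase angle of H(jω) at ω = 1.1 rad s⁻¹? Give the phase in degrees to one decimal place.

∠[(j1.1)² + 10.7(j1.1) + 53.29] = ∠[52.08 + j11.77] = 12.73°
∠H(j1.1) = −12.73° = -12.73°

-12.7 deg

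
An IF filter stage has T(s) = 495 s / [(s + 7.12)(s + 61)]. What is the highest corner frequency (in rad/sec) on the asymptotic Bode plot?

Break frequencies occur at each pole and zero magnitude: 7.12 rad/sec, 61 rad/sec.
The highest is 61 rad/sec.

61 rad/sec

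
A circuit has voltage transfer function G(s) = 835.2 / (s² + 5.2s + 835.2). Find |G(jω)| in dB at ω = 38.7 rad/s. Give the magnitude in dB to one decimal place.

1.6 dB

|(j38.7)² + 5.2(j38.7) + 835.2| = |-662.49 + j201.24| = 692.4
|G(j38.7)| = 835.2 / 692.4 = 1.2063
20 log₁₀(1.2063) = 1.63 dB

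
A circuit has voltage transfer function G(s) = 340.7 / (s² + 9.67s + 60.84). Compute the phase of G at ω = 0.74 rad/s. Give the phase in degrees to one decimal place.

∠[(j0.74)² + 9.67(j0.74) + 60.84] = ∠[60.292 + j7.1558] = 6.77°
∠G(j0.74) = −6.77° = -6.77°

-6.8 deg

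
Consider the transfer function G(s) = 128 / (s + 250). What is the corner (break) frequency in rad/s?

250 rad/s

The single real pole at s = −250 gives a corner at ω = 250 rad/s.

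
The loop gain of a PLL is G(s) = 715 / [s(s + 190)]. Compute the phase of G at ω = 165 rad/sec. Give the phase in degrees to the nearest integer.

-131°

∠(j165 + 190) = arctan(165/190) = 40.97°
∠(j165) = 90.00°
∠G(j165) = − (40.97° + 90.00°) = -130.97°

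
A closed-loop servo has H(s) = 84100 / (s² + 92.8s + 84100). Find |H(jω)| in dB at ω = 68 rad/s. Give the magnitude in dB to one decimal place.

|(j68)² + 92.8(j68) + 84100| = |79476 + j6310.4| = 7.973e+04
|H(j68)| = 84100 / 7.973e+04 = 1.0549
20 log₁₀(1.0549) = 0.46 dB

0.5 dB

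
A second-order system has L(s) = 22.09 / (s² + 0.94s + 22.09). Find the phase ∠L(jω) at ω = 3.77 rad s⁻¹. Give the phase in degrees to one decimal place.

-24.2°

∠[(j3.77)² + 0.94(j3.77) + 22.09] = ∠[7.8771 + j3.5438] = 24.22°
∠L(j3.77) = −24.22° = -24.22°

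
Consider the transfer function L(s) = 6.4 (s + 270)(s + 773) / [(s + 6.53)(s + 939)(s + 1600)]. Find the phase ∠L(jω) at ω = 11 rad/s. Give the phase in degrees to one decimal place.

-57.2°

∠(j11 + 270) = arctan(11/270) = 2.33°
∠(j11 + 773) = arctan(11/773) = 0.82°
∠(j11 + 6.53) = arctan(11/6.53) = 59.31°
∠(j11 + 939) = arctan(11/939) = 0.67°
∠(j11 + 1600) = arctan(11/1600) = 0.39°
∠L(j11) = 2.33° + 0.82° − (59.31° + 0.67° + 0.39°) = -57.22°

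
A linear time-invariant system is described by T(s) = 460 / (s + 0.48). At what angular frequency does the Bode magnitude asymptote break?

0.48 rad/sec

The single real pole at s = −0.48 gives a corner at ω = 0.48 rad/sec.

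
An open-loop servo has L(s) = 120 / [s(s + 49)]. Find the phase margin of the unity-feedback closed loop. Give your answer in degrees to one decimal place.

Gain crossover: |L(jω)| = 1 at ω ≈ 2.45 rad s⁻¹.
∠L(j2.45) = −90° − arctan(2.45/49) ≈ -92.86°
PM = 180° + (-92.86°) = 87.14°

87.1°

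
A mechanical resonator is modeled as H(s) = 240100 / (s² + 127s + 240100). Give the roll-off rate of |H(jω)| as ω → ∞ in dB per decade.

-40 dB/decade

With 0 zeros and 2 poles, the high-frequency asymptotic slope is 20 × (0 − 2) = -40 dB/decade.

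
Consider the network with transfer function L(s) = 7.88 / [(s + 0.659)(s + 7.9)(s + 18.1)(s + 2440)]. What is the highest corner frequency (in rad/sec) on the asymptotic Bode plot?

2440 rad/sec

Break frequencies occur at each pole and zero magnitude: 0.659 rad/sec, 7.9 rad/sec, 18.1 rad/sec, 2440 rad/sec.
The highest is 2440 rad/sec.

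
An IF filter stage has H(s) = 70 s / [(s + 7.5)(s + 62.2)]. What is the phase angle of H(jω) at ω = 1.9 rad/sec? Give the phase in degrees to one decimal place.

74.0°

∠(j1.9) = 90.00°
∠(j1.9 + 7.5) = arctan(1.9/7.5) = 14.22°
∠(j1.9 + 62.2) = arctan(1.9/62.2) = 1.75°
∠H(j1.9) = 90.00° − (14.22° + 1.75°) = 74.03°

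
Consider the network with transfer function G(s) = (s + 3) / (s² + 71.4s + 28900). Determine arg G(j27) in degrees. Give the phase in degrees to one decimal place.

∠(j27 + 3) = arctan(27/3) = 83.66°
∠[(j27)² + 71.4(j27) + 28900] = ∠[28171 + j1927.8] = 3.91°
∠G(j27) = 83.66° − 3.91° = 79.75°

79.7°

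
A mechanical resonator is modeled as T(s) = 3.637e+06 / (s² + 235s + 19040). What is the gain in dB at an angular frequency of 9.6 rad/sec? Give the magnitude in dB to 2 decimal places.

45.60 dB

|(j9.6)² + 235(j9.6) + 19040| = |18948 + j2256| = 1.908e+04
|T(j9.6)| = 3.637e+06 / 1.908e+04 = 190.6
20 log₁₀(190.6) = 45.603 dB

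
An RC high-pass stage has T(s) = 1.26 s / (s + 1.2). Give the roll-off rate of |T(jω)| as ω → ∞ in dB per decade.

With 1 zero and 1 pole, the high-frequency asymptotic slope is 20 × (1 − 1) = 0 dB/decade.

0 dB/decade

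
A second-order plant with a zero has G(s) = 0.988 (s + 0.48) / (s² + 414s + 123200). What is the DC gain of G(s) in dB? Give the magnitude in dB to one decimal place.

G(0) = 0.988 × 0.48 / 123200 = 3.8494e-06
20 log₁₀(3.8494e-06) = -108.29 dB

-108.3 dB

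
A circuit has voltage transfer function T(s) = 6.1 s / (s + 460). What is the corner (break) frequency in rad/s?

The single real pole at s = −460 gives a corner at ω = 460 rad/s.

460 rad/s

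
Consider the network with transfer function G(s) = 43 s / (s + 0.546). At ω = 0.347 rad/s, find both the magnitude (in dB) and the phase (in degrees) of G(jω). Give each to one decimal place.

|G| = 27.3 dB, ∠G = 57.6°

|j0.347| = 0.347
|j0.347 + 0.546| = √(0.347² + 0.546²) = 0.6469
|G(j0.347)| = 43 × 0.347 / 0.6469 = 23.064
20 log₁₀(23.064) = 27.26 dB
∠(j0.347) = 90.00°
∠(j0.347 + 0.546) = arctan(0.347/0.546) = 32.44°
∠G(j0.347) = 90.00° − 32.44° = 57.56°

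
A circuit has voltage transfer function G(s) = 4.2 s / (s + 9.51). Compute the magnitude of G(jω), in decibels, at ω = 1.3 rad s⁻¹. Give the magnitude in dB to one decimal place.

|j1.3| = 1.3
|j1.3 + 9.51| = √(1.3² + 9.51²) = 9.598
|G(j1.3)| = 4.2 × 1.3 / 9.598 = 0.56884
20 log₁₀(0.56884) = -4.90 dB

-4.9 dB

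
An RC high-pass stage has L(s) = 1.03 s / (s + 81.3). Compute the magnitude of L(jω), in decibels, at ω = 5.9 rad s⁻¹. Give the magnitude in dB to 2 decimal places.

-22.55 dB

|j5.9| = 5.9
|j5.9 + 81.3| = √(5.9² + 81.3²) = 81.51
|L(j5.9)| = 1.03 × 5.9 / 81.51 = 0.074552
20 log₁₀(0.074552) = -22.551 dB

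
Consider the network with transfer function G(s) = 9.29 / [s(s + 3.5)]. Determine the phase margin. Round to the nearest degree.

57°

Gain crossover: |G(jω)| = 1 at ω ≈ 2.24 rad s⁻¹.
∠G(j2.24) = −90° − arctan(2.24/3.5) ≈ -122.58°
PM = 180° + (-122.58°) = 57.42°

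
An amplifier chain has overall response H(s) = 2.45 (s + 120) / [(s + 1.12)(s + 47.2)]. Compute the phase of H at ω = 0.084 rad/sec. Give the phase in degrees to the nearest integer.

∠(j0.084 + 120) = arctan(0.084/120) = 0.04°
∠(j0.084 + 1.12) = arctan(0.084/1.12) = 4.29°
∠(j0.084 + 47.2) = arctan(0.084/47.2) = 0.10°
∠H(j0.084) = 0.04° − (4.29° + 0.10°) = -4.35°

-4°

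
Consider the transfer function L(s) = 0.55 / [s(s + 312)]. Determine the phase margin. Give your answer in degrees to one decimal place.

90.0°

Gain crossover: |L(jω)| = 1 at ω ≈ 0.00176 rad/s.
∠L(j0.00176) = −90° − arctan(0.00176/312) ≈ -90.00°
PM = 180° + (-90.00°) = 90.00°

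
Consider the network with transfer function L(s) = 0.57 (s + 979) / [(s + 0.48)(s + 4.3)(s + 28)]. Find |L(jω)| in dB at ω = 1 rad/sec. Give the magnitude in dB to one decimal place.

|j1 + 979| = √(1² + 979²) = 979
|j1 + 0.48| = √(1² + 0.48²) = 1.109
|j1 + 4.3| = √(1² + 4.3²) = 4.415
|j1 + 28| = √(1² + 28²) = 28.02
|L(j1)| = 0.57 × 979 / (1.109 × 4.415 × 28.02) = 4.0672
20 log₁₀(4.0672) = 12.19 dB

12.2 dB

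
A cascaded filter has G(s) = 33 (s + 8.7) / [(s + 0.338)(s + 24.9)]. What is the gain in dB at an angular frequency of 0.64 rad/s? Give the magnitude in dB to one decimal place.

|j0.64 + 8.7| = √(0.64² + 8.7²) = 8.724
|j0.64 + 0.338| = √(0.64² + 0.338²) = 0.7238
|j0.64 + 24.9| = √(0.64² + 24.9²) = 24.91
|G(j0.64)| = 33 × 8.724 / (0.7238 × 24.91) = 15.968
20 log₁₀(15.968) = 24.07 dB

24.1 dB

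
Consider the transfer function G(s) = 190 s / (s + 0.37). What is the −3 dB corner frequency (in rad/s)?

For a single-pole high-pass, the −3 dB point is at the pole: ω = 0.37 rad/s.

0.37 rad/s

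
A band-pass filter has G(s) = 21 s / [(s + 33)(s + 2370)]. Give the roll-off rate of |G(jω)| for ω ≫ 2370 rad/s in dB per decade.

With 1 zero and 2 poles, the high-frequency asymptotic slope is 20 × (1 − 2) = -20 dB/decade.

-20 dB/decade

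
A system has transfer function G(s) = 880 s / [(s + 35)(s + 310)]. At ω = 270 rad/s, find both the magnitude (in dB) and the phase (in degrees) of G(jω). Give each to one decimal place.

|j270| = 270
|j270 + 35| = √(270² + 35²) = 272.3
|j270 + 310| = √(270² + 310²) = 411.1
|G(j270)| = 880 × 270 / (272.3 × 411.1) = 2.1229
20 log₁₀(2.1229) = 6.54 dB
∠(j270) = 90.00°
∠(j270 + 35) = arctan(270/35) = 82.61°
∠(j270 + 310) = arctan(270/310) = 41.05°
∠G(j270) = 90.00° − (82.61° + 41.05°) = -33.67°

|G| = 6.5 dB, ∠G = -33.7°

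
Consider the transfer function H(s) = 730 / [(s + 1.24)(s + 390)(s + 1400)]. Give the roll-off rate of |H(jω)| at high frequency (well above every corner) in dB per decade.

With 0 zeros and 3 poles, the high-frequency asymptotic slope is 20 × (0 − 3) = -60 dB/decade.

-60 dB/decade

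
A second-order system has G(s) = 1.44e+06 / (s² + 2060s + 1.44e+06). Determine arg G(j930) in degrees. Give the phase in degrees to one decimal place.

-73.3 deg

∠[(j930)² + 2060(j930) + 1.44e+06] = ∠[5.751e+05 + j1.9158e+06] = 73.29°
∠G(j930) = −73.29° = -73.29°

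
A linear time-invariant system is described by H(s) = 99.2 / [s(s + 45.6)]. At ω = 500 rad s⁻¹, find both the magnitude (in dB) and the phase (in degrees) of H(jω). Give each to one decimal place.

|j500 + 45.6| = √(500² + 45.6²) = 502.1
|j500| = 500
|H(j500)| = 99.2 / (502.1 × 500) = 0.00039516
20 log₁₀(0.00039516) = -68.06 dB
∠(j500 + 45.6) = arctan(500/45.6) = 84.79°
∠(j500) = 90.00°
∠H(j500) = − (84.79° + 90.00°) = -174.79°

|H| = -68.1 dB, ∠H = -174.8°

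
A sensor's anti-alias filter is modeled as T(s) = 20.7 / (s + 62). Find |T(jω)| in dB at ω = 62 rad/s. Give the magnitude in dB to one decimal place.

-12.5 dB

|j62 + 62| = √(62² + 62²) = 87.68
|T(j62)| = 20.7 / 87.68 = 0.23608
20 log₁₀(0.23608) = -12.54 dB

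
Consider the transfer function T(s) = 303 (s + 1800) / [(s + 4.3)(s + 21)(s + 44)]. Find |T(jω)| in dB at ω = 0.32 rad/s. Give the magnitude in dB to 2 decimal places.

|j0.32 + 1800| = √(0.32² + 1800²) = 1800
|j0.32 + 4.3| = √(0.32² + 4.3²) = 4.312
|j0.32 + 21| = √(0.32² + 21²) = 21
|j0.32 + 44| = √(0.32² + 44²) = 44
|T(j0.32)| = 303 × 1800 / (4.312 × 21 × 44) = 136.87
20 log₁₀(136.87) = 42.726 dB

42.73 dB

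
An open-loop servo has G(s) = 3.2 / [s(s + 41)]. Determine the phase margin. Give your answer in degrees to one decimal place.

89.9°

Gain crossover: |G(jω)| = 1 at ω ≈ 0.078 rad/s.
∠G(j0.078) = −90° − arctan(0.078/41) ≈ -90.11°
PM = 180° + (-90.11°) = 89.89°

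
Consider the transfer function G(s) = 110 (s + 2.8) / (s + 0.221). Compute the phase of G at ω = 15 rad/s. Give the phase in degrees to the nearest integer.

-10°

∠(j15 + 2.8) = arctan(15/2.8) = 79.43°
∠(j15 + 0.221) = arctan(15/0.221) = 89.16°
∠G(j15) = 79.43° − 89.16° = -9.73°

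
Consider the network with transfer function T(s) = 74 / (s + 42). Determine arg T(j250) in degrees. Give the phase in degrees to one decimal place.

∠(j250 + 42) = arctan(250/42) = 80.46°
∠T(j250) = −80.46° = -80.46°

-80.5 deg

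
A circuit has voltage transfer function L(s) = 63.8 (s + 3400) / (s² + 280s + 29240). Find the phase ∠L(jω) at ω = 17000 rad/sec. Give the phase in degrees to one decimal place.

∠(j17000 + 3400) = arctan(17000/3400) = 78.69°
∠[(j17000)² + 280(j17000) + 29240] = ∠[-2.8897e+08 + j4.76e+06] = 179.06°
∠L(j17000) = 78.69° − 179.06° = -100.37°

-100.4 deg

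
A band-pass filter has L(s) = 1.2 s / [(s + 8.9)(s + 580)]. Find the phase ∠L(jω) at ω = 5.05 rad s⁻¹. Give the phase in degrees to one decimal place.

∠(j5.05) = 90.00°
∠(j5.05 + 8.9) = arctan(5.05/8.9) = 29.57°
∠(j5.05 + 580) = arctan(5.05/580) = 0.50°
∠L(j5.05) = 90.00° − (29.57° + 0.50°) = 59.93°

59.9°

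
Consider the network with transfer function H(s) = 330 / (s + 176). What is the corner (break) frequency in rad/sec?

176 rad/sec

The single real pole at s = −176 gives a corner at ω = 176 rad/sec.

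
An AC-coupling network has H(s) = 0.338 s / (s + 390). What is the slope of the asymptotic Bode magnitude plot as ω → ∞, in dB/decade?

With 1 zero and 1 pole, the high-frequency asymptotic slope is 20 × (1 − 1) = 0 dB/decade.

0 dB/decade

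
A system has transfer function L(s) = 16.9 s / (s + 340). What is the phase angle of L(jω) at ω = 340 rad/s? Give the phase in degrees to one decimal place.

45.0°

∠(j340) = 90.00°
∠(j340 + 340) = arctan(340/340) = 45.00°
∠L(j340) = 90.00° − 45.00° = 45.00°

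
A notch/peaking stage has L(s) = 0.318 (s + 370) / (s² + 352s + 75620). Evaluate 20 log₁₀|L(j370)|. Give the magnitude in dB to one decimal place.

|j370 + 370| = √(370² + 370²) = 523.3
|(j370)² + 352(j370) + 75620| = |-61280 + j1.3024e+05| = 1.439e+05
|L(j370)| = 0.318 × 523.3 / 1.439e+05 = 0.001156
20 log₁₀(0.001156) = -58.74 dB

-58.7 dB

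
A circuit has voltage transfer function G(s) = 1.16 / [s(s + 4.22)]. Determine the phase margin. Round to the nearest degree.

Gain crossover: |G(jω)| = 1 at ω ≈ 0.274 rad s⁻¹.
∠G(j0.274) = −90° − arctan(0.274/4.22) ≈ -93.72°
PM = 180° + (-93.72°) = 86.28°

86°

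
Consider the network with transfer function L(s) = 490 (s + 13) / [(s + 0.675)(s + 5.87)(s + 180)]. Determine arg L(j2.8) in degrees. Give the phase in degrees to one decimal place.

∠(j2.8 + 13) = arctan(2.8/13) = 12.15°
∠(j2.8 + 0.675) = arctan(2.8/0.675) = 76.45°
∠(j2.8 + 5.87) = arctan(2.8/5.87) = 25.50°
∠(j2.8 + 180) = arctan(2.8/180) = 0.89°
∠L(j2.8) = 12.15° − (76.45° + 25.50° + 0.89°) = -90.68°

-90.7°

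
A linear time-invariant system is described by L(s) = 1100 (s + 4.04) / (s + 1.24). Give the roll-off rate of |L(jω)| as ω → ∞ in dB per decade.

With 1 zero and 1 pole, the high-frequency asymptotic slope is 20 × (1 − 1) = 0 dB/decade.

0 dB/decade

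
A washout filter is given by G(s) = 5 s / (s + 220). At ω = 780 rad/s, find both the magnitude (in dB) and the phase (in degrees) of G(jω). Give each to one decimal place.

|j780| = 780
|j780 + 220| = √(780² + 220²) = 810.4
|G(j780)| = 5 × 780 / 810.4 = 4.8122
20 log₁₀(4.8122) = 13.65 dB
∠(j780) = 90.00°
∠(j780 + 220) = arctan(780/220) = 74.25°
∠G(j780) = 90.00° − 74.25° = 15.75°

|G| = 13.6 dB, ∠G = 15.8 deg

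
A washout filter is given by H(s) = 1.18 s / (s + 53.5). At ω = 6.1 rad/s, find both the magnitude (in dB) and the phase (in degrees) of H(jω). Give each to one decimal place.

|H| = -17.5 dB, ∠H = 83.5 deg

|j6.1| = 6.1
|j6.1 + 53.5| = √(6.1² + 53.5²) = 53.85
|H(j6.1)| = 1.18 × 6.1 / 53.85 = 0.13368
20 log₁₀(0.13368) = -17.48 dB
∠(j6.1) = 90.00°
∠(j6.1 + 53.5) = arctan(6.1/53.5) = 6.50°
∠H(j6.1) = 90.00° − 6.50° = 83.50°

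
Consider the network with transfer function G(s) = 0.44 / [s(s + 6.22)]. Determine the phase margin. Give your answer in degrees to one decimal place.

89.3°

Gain crossover: |G(jω)| = 1 at ω ≈ 0.0707 rad/s.
∠G(j0.0707) = −90° − arctan(0.0707/6.22) ≈ -90.65°
PM = 180° + (-90.65°) = 89.35°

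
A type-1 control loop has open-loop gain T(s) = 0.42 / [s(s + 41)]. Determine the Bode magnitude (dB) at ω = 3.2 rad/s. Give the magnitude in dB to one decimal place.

|j3.2 + 41| = √(3.2² + 41²) = 41.12
|j3.2| = 3.2
|T(j3.2)| = 0.42 / (41.12 × 3.2) = 0.0031915
20 log₁₀(0.0031915) = -49.92 dB

-49.9 dB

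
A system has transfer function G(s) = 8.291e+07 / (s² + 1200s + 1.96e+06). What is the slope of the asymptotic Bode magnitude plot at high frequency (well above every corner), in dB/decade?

-40 dB/decade

With 0 zeros and 2 poles, the high-frequency asymptotic slope is 20 × (0 − 2) = -40 dB/decade.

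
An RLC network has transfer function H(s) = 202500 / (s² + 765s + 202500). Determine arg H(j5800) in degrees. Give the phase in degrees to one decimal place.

∠[(j5800)² + 765(j5800) + 202500] = ∠[-3.3438e+07 + j4.437e+06] = 172.44°
∠H(j5800) = −172.44° = -172.44°

-172.4°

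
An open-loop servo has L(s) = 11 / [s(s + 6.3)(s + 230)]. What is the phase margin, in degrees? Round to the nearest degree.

Gain crossover: |L(jω)| = 1 at ω ≈ 0.00759 rad/s.
∠L(j0.00759) = −90° − arctan(0.00759/6.3) − arctan(0.00759/230) ≈ -90.07°
PM = 180° + (-90.07°) = 89.93°

90°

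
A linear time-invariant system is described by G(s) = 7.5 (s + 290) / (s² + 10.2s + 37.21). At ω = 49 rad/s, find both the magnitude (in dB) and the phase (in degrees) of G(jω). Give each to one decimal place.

|j49 + 290| = √(49² + 290²) = 294.1
|(j49)² + 10.2(j49) + 37.21| = |-2363.8 + j499.8| = 2416
|G(j49)| = 7.5 × 294.1 / 2416 = 0.91299
20 log₁₀(0.91299) = -0.79 dB
∠(j49 + 290) = arctan(49/290) = 9.59°
∠[(j49)² + 10.2(j49) + 37.21] = ∠[-2363.8 + j499.8] = 168.06°
∠G(j49) = 9.59° − 168.06° = -158.47°

|G| = -0.8 dB, ∠G = -158.5 deg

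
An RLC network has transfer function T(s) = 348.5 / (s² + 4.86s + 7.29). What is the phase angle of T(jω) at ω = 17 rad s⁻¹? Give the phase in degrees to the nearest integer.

-164°

∠[(j17)² + 4.86(j17) + 7.29] = ∠[-281.71 + j82.62] = 163.65°
∠T(j17) = −163.65° = -163.65°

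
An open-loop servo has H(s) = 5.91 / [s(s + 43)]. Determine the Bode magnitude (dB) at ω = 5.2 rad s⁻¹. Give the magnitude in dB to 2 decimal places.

-31.62 dB

|j5.2 + 43| = √(5.2² + 43²) = 43.31
|j5.2| = 5.2
|H(j5.2)| = 5.91 / (43.31 × 5.2) = 0.02624
20 log₁₀(0.02624) = -31.621 dB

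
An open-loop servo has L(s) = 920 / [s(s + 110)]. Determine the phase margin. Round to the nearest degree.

Gain crossover: |L(jω)| = 1 at ω ≈ 8.34 rad/sec.
∠L(j8.34) = −90° − arctan(8.34/110) ≈ -94.34°
PM = 180° + (-94.34°) = 85.66°

86°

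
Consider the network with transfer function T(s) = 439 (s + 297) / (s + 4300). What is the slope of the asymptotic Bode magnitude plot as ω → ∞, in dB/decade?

With 1 zero and 1 pole, the high-frequency asymptotic slope is 20 × (1 − 1) = 0 dB/decade.

0 dB/decade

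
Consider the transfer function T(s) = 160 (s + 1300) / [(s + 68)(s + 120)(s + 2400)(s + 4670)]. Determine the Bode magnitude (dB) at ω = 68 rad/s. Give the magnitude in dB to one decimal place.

|j68 + 1300| = √(68² + 1300²) = 1302
|j68 + 68| = √(68² + 68²) = 96.17
|j68 + 120| = √(68² + 120²) = 137.9
|j68 + 2400| = √(68² + 2400²) = 2401
|j68 + 4670| = √(68² + 4670²) = 4670
|T(j68)| = 160 × 1302 / (96.17 × 137.9 × 2401 × 4670) = 1.4003e-06
20 log₁₀(1.4003e-06) = -117.08 dB

-117.1 dB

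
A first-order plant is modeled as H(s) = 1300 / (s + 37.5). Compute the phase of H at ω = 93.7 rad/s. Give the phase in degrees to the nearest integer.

∠(j93.7 + 37.5) = arctan(93.7/37.5) = 68.19°
∠H(j93.7) = −68.19° = -68.19°

-68°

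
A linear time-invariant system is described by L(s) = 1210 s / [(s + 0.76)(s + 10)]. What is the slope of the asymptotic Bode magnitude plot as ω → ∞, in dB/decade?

With 1 zero and 2 poles, the high-frequency asymptotic slope is 20 × (1 − 2) = -20 dB/decade.

-20 dB/decade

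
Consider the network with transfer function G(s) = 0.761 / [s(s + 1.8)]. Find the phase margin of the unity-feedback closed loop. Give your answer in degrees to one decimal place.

Gain crossover: |G(jω)| = 1 at ω ≈ 0.412 rad/s.
∠G(j0.412) = −90° − arctan(0.412/1.8) ≈ -102.90°
PM = 180° + (-102.90°) = 77.10°

77.1°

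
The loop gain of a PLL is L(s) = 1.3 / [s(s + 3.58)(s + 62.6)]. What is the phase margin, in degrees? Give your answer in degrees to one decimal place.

Gain crossover: |L(jω)| = 1 at ω ≈ 0.0058 rad/sec.
∠L(j0.0058) = −90° − arctan(0.0058/3.58) − arctan(0.0058/62.6) ≈ -90.10°
PM = 180° + (-90.10°) = 89.90°

89.9°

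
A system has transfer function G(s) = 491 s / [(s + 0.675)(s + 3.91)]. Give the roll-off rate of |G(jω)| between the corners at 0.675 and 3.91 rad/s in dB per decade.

0 dB/decade

In this band the factors already past their corner are: 1 differentiator zero, pole at 0.675; net slope = 0 dB/decade.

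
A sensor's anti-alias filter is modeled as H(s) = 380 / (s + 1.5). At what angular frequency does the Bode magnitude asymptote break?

The single real pole at s = −1.5 gives a corner at ω = 1.5 rad s⁻¹.

1.5 rad s⁻¹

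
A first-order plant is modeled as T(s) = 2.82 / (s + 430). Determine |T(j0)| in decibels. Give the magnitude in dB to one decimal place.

-43.7 dB

T(0) = 2.82 / 430 = 0.0065581
20 log₁₀(0.0065581) = -43.66 dB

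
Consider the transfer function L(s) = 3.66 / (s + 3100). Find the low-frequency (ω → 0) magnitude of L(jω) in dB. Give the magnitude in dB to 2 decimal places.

L(0) = 3.66 / 3100 = 0.0011806
20 log₁₀(0.0011806) = -58.558 dB

-58.56 dB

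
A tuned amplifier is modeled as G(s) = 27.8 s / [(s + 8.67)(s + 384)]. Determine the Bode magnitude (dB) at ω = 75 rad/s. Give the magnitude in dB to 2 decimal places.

-23.03 dB

|j75| = 75
|j75 + 8.67| = √(75² + 8.67²) = 75.5
|j75 + 384| = √(75² + 384²) = 391.3
|G(j75)| = 27.8 × 75 / (75.5 × 391.3) = 0.070583
20 log₁₀(0.070583) = -23.026 dB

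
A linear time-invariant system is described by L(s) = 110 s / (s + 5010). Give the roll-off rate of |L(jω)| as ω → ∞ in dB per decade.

With 1 zero and 1 pole, the high-frequency asymptotic slope is 20 × (1 − 1) = 0 dB/decade.

0 dB/decade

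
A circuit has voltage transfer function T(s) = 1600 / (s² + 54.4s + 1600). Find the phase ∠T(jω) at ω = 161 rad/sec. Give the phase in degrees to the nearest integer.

-160°

∠[(j161)² + 54.4(j161) + 1600] = ∠[-24321 + j8758.4] = 160.20°
∠T(j161) = −160.20° = -160.20°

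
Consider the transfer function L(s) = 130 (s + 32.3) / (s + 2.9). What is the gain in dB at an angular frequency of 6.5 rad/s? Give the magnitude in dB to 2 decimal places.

55.59 dB

|j6.5 + 32.3| = √(6.5² + 32.3²) = 32.95
|j6.5 + 2.9| = √(6.5² + 2.9²) = 7.118
|L(j6.5)| = 130 × 32.95 / 7.118 = 601.77
20 log₁₀(601.77) = 55.589 dB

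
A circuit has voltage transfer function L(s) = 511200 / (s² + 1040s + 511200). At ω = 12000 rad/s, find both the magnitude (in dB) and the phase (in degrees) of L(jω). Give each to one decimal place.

|L| = -49.0 dB, ∠L = -175.0°

|(j12000)² + 1040(j12000) + 511200| = |-1.4349e+08 + j1.248e+07| = 1.44e+08
|L(j12000)| = 511200 / 1.44e+08 = 0.0035492
20 log₁₀(0.0035492) = -49.00 dB
∠[(j12000)² + 1040(j12000) + 511200] = ∠[-1.4349e+08 + j1.248e+07] = 175.03°
∠L(j12000) = −175.03° = -175.03°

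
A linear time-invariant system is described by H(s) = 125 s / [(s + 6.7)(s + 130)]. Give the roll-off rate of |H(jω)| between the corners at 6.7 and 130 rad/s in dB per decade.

In this band the factors already past their corner are: 1 differentiator zero, pole at 6.7; net slope = 0 dB/decade.

0 dB/decade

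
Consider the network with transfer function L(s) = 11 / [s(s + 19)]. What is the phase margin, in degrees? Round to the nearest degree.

Gain crossover: |L(jω)| = 1 at ω ≈ 0.579 rad/sec.
∠L(j0.579) = −90° − arctan(0.579/19) ≈ -91.74°
PM = 180° + (-91.74°) = 88.26°

88°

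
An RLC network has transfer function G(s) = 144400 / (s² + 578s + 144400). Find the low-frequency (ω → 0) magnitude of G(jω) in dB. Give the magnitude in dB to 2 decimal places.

G(0) = 144400 / 144400 = 1
20 log₁₀(1) = 0.000 dB

0.00 dB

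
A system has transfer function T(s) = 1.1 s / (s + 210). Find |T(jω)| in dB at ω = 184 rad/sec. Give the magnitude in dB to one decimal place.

|j184| = 184
|j184 + 210| = √(184² + 210²) = 279.2
|T(j184)| = 1.1 × 184 / 279.2 = 0.72491
20 log₁₀(0.72491) = -2.79 dB

-2.8 dB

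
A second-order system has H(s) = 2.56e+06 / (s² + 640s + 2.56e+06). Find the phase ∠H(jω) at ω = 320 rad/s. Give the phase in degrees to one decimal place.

∠[(j320)² + 640(j320) + 2.56e+06] = ∠[2.4576e+06 + j2.048e+05] = 4.76°
∠H(j320) = −4.76° = -4.76°

-4.8°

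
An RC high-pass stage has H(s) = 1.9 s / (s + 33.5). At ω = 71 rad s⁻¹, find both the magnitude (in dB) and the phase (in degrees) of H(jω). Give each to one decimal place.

|H| = 4.7 dB, ∠H = 25.3°

|j71| = 71
|j71 + 33.5| = √(71² + 33.5²) = 78.51
|H(j71)| = 1.9 × 71 / 78.51 = 1.7183
20 log₁₀(1.7183) = 4.70 dB
∠(j71) = 90.00°
∠(j71 + 33.5) = arctan(71/33.5) = 64.74°
∠H(j71) = 90.00° − 64.74° = 25.26°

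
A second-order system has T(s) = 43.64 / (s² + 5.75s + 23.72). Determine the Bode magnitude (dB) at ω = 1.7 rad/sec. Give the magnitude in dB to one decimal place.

5.6 dB

|(j1.7)² + 5.75(j1.7) + 23.72| = |20.83 + j9.775| = 23.01
|T(j1.7)| = 43.64 / 23.01 = 1.8966
20 log₁₀(1.8966) = 5.56 dB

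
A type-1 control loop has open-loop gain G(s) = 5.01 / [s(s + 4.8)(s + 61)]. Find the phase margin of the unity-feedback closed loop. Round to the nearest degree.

90°

Gain crossover: |G(jω)| = 1 at ω ≈ 0.0171 rad/s.
∠G(j0.0171) = −90° − arctan(0.0171/4.8) − arctan(0.0171/61) ≈ -90.22°
PM = 180° + (-90.22°) = 89.78°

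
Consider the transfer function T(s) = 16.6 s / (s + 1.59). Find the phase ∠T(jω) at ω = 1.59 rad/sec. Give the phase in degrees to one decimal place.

∠(j1.59) = 90.00°
∠(j1.59 + 1.59) = arctan(1.59/1.59) = 45.00°
∠T(j1.59) = 90.00° − 45.00° = 45.00°

45.0 deg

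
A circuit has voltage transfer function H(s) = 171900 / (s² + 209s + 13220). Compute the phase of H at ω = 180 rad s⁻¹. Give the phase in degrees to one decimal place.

∠[(j180)² + 209(j180) + 13220] = ∠[-19180 + j37620] = 117.01°
∠H(j180) = −117.01° = -117.01°

-117.0 deg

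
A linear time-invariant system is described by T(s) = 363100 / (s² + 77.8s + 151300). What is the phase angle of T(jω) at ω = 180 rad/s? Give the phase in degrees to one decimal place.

-6.7°

∠[(j180)² + 77.8(j180) + 151300] = ∠[1.189e+05 + j14004] = 6.72°
∠T(j180) = −6.72° = -6.72°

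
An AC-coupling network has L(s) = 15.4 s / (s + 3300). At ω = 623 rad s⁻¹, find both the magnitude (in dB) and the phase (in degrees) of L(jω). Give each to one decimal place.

|L| = 9.1 dB, ∠L = 79.3 deg

|j623| = 623
|j623 + 3300| = √(623² + 3300²) = 3358
|L(j623)| = 15.4 × 623 / 3358 = 2.8569
20 log₁₀(2.8569) = 9.12 dB
∠(j623) = 90.00°
∠(j623 + 3300) = arctan(623/3300) = 10.69°
∠L(j623) = 90.00° − 10.69° = 79.31°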